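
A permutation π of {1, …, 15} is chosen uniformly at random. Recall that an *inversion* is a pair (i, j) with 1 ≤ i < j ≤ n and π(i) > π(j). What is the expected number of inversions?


Write X = Σ X_I over the C(15, 2) = 105 pairs i < j, with X_I the indicator of one inversion.
There are 105 indicators.
For each fixed pair i < j, the values π(i) and π(j) are two distinct elements of {1, …, 15} in uniformly random order; by symmetry P[π(i) > π(j)] = 1/2.
By linearity: E[X] = 105 · (1/2) = C(15, 2) · (1/2) = 105/2 = 105/2 ≈ 52.5000.

E[X] = 105/2 = 52.5000.


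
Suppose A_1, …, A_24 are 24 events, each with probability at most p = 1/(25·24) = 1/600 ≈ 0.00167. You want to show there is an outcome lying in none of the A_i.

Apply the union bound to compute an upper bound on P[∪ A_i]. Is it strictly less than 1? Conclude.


Union bound: P[∪_{i=1}^{24} A_i] ≤ Σ_i P[A_i] ≤ 24·p = 24·(1/600) = 1/25.
Numerically: 1/25 ≈ 0.04000.
Is 1/25 < 1? YES.
Since P[∪ A_i] ≤ 1/25 < 1, the complement has P[∩ A_i^c] ≥ 1 − 1/25 = 24/25 > 0, so some outcome avoids every A_i.

24·p = 1/25 ≈ 0.04000; existence CERTIFIED by the union bound.


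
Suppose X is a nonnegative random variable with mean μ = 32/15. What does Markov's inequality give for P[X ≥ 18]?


μ = E[X] = 32/15, a = 18.
Markov: P[X ≥ 18] ≤ μ/a = (32/15)/18 = 16/135.
Numerically: ≈ 0.11852.
(Since a = 18 > μ = 2.13333, the bound 16/135 is < 1 and informative.)

P[X ≥ 18] ≤ 16/135 ≈ 0.11852.


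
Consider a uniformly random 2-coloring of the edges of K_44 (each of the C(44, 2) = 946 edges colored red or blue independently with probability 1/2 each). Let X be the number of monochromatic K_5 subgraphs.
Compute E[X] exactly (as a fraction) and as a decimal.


Let X = Σ_S X_S over the C(44, 5) = 1086008 subsets S of size 5, where X_S = 1 if the K_5 on S is monochromatic.
For a fixed S, the K_5 on S has C(5, 2) = 10 edges. P[all 10 edges red] = (1/2)^10, and likewise for blue, so P[monochromatic] = 2·(1/2)^10 = 2^{1 − 10} = 1/512.
Summing: E[X] = C(44, 5) · 2^{1 − 10} = 1086008 · 1/512 = 135751/64.
Numerically: E[X] ≈ 2121.109375.

E[X] = C(44,5)·2^(1−C(5,2)) = 135751/64 ≈ 2121.109375.


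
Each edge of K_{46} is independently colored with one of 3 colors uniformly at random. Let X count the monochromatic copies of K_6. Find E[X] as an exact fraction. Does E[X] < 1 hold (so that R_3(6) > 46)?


E[X] = C(46, 6) · 3^{1 − 15} = 9366819 · 3^{−14} = 9366819/4782969.
As a reduced fraction: E[X] = 3122273/1594323 ≈ 1.9583692.
Is E[X] < 1? NO.
Since E[X] ≥ 1, the first-moment bound is inconclusive at n = 46; it does NOT by itself certify R_3(6) > 46.

E[X] = 3122273/1594323 ≈ 1.9583692; E[X] ≥ 1; first-moment method inconclusive here.


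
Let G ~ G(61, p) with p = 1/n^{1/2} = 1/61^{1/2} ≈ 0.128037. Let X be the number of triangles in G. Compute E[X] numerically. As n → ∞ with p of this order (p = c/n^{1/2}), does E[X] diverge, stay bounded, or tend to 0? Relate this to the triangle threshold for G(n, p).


Number of potential triangles: C(61, 3) = 35990.
Each occurs with probability p³ ≈ (0.128037)³ ≈ 2.09896524e-03.
By linearity: E[X] = C(61, 3)·p³ ≈ 35990 · 2.09896524e-03 ≈ 75.541759.
Since α = 1/2 < 1, p = c/n^{1/2} ≫ 1/n is above the triangle threshold p ~ 1/n. Asymptotically E[X] ~ (c³/6)·n^{3(1−α)} = (1³/6)·n^{1.5} → ∞; triangles are abundant w.h.p.

E[X] ≈ 75.541759; in regime p = Θ(1/n^{1/2}) E[X] diverges (above the triangle threshold p ~ 1/n).


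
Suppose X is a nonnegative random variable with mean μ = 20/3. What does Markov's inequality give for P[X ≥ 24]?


μ = E[X] = 20/3, a = 24.
Markov: P[X ≥ 24] ≤ μ/a = (20/3)/24 = 5/18.
Numerically: ≈ 0.278.
(Since a = 24 > μ = 6.667, the bound 5/18 is < 1 and informative.)

P[X ≥ 24] ≤ 5/18 ≈ 0.278.


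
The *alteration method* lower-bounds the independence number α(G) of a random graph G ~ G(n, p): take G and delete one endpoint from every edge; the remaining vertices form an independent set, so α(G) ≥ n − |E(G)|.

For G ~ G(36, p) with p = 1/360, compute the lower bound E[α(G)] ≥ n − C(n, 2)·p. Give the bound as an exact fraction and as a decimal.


E[|E(G)|] = C(36, 2)·p = 630 · (1/360) = 7/4.
E[α(G)] ≥ n − E[|E(G)|] = 36 − 7/4 = 137/4.
Numerically: ≈ 34.25000.
(This is only a lower bound; the true E[α(G)] may be larger.)

E[α(G)] ≥ 137/4 ≈ 34.25000.


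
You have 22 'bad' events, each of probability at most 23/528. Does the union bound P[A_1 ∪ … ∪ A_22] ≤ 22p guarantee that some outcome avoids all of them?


Union bound: P[∪_{i=1}^{22} A_i] ≤ Σ_i P[A_i] ≤ 22·p = 22·(23/528) = 23/24.
Numerically: 23/24 ≈ 0.958.
Is 23/24 < 1? YES.
Since P[∪ A_i] ≤ 23/24 < 1, the complement has P[∩ A_i^c] ≥ 1 − 23/24 = 1/24 > 0, so some outcome avoids every A_i.

22·p = 23/24 ≈ 0.958; existence CERTIFIED by the union bound.


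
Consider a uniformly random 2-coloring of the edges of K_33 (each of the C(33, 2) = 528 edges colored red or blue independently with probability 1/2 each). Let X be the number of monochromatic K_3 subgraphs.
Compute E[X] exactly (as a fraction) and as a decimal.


Let X = Σ_S X_S over the C(33, 3) = 5456 subsets S of size 3, where X_S = 1 if the K_3 on S is monochromatic.
For a fixed S, the K_3 on S has C(3, 2) = 3 edges. P[all 3 edges red] = (1/2)^3, and likewise for blue, so P[monochromatic] = 2·(1/2)^3 = 2^{1 − 3} = 1/4.
By linearity: E[X] = C(33, 3) · 2^{1 − 3} = 5456 · 1/4 = 1364.
Numerically: E[X] ≈ 1364.00000.

E[X] = C(33,3)·2^(1−C(3,2)) = 1364 ≈ 1364.00000.


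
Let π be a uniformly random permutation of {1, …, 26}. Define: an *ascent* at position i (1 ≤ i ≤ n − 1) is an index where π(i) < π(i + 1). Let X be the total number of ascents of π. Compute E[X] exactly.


Write X = Σ X_I over i = 1, …, 25, with X_I the indicator of one ascent.
There are 25 indicators.
For each fixed i, the pair (π(i), π(i+1)) is a uniformly random ordered pair of distinct values from {1, …, 26}; by symmetry P[π(i) < π(i+1)] = 1/2.
By linearity: E[X] = 25 · (1/2) = (26 − 1) · (1/2) = 25/2 ≈ 12.500000.

E[X] = 25/2 = 12.500000.


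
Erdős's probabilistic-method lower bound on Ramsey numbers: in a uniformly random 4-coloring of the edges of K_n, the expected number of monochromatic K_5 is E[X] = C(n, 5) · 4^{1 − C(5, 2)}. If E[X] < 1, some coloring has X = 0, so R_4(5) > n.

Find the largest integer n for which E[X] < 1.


We need C(n, 5) · 4^{1 − 10} < 1, i.e. C(n, 5) < 4^{10 − 1} = 262144.
Check values of n near the boundary:
  n = 28: C(28, 5) = 98280; 98280 < 262144? YES
  n = 29: C(29, 5) = 118755; 118755 < 262144? YES
  n = 30: C(30, 5) = 142506; 142506 < 262144? YES
  n = 31: C(31, 5) = 169911; 169911 < 262144? YES
  n = 32: C(32, 5) = 201376; 201376 < 262144? YES
  n = 33: C(33, 5) = 237336; 237336 < 262144? YES
  n = 34: C(34, 5) = 278256; 278256 < 262144? NO
The largest n with C(n, 5) < 262144 is n = 33 (where E[X] = 29667/32768 ≈ 0.90536). Hence R_4(5) > 33, i.e. R_4(5) ≥ 34.

Largest n = 33; hence R_4(5) > 33.


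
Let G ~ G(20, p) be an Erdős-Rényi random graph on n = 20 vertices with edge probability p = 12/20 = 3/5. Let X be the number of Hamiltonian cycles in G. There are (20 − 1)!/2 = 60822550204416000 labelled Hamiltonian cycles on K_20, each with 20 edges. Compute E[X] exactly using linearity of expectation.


K_20 has (20 − 1)!/2 = 60822550204416000 labelled Hamiltonian cycles.
For each such Hamiltonian cycle H, let X_H = 1 if all 20 edges of H are present in G. Then P[X_H = 1] = p^{20} = (3/5)^{20} = 3486784401/95367431640625.
By linearity of expectation: E[X] = Σ_H E[X_H] = 60822550204416000 · p^{20} = 60822550204416000 · 3486784401/95367431640625 = 1696600954254376560918528/762939453125.
Numerically: E[X] ≈ 2.22e+12.

E[X] = 60822550204416000 · (3/5)^{20} = 1696600954254376560918528/762939453125 ≈ 2.22e+12.


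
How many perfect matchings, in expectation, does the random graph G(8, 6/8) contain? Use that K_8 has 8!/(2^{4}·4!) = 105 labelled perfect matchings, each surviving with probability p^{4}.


K_8 has 8!/(2^{4}·4!) = 105 labelled perfect matchings.
For each such perfect matching H, let X_H = 1 if all 4 edges of H are present in G. Then P[X_H = 1] = p^{4} = (3/4)^{4} = 81/256.
By linearity: E[X] = Σ_H E[X_H] = 105 · p^{4} = 105 · 81/256 = 8505/256.
Numerically: E[X] ≈ 33.2.

E[X] = 105 · (3/4)^{4} = 8505/256 ≈ 33.2.


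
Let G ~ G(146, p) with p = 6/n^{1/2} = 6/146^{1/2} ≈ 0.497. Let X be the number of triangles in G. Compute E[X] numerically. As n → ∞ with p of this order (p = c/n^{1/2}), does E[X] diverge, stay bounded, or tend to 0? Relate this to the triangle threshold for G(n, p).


Number of potential triangles: C(146, 3) = 508080.
Each occurs with probability p³ ≈ (0.497)³ ≈ 1.22440e-01.
By linearity: E[X] = C(146, 3)·p³ ≈ 508080 · 1.22440e-01 ≈ 62209.479.
Since α = 1/2 < 1, p = c/n^{1/2} ≫ 1/n is above the triangle threshold p ~ 1/n. Asymptotically E[X] ~ (c³/6)·n^{3(1−α)} = (6³/6)·n^{1.5} → ∞; triangles are abundant w.h.p.

E[X] ≈ 62209.479; in regime p = Θ(1/n^{1/2}) E[X] diverges (above the triangle threshold p ~ 1/n).


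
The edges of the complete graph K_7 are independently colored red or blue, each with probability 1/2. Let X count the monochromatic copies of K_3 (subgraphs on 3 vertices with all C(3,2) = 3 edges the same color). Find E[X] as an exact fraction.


Let X = Σ_S X_S over the C(7, 3) = 35 subsets S of size 3, where X_S = 1 if the K_3 on S is monochromatic.
For a fixed S, the K_3 on S has C(3, 2) = 3 edges. P[all 3 edges red] = (1/2)^3, and likewise for blue, so P[monochromatic] = 2·(1/2)^3 = 2^{1 − 3} = 1/4.
Summing: E[X] = C(7, 3) · 2^{1 − 3} = 35 · 1/4 = 35/4.
Numerically: E[X] ≈ 8.75000.

E[X] = C(7,3)·2^(1−C(3,2)) = 35/4 ≈ 8.75000.


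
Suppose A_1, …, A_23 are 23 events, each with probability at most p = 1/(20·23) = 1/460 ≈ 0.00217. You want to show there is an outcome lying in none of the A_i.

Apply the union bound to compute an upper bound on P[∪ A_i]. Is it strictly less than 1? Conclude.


Union bound: P[∪_{i=1}^{23} A_i] ≤ Σ_i P[A_i] ≤ 23·p = 23·(1/460) = 1/20.
Numerically: 1/20 ≈ 0.05000.
Is 1/20 < 1? YES.
Since P[∪ A_i] ≤ 1/20 < 1, the complement has P[∩ A_i^c] ≥ 1 − 1/20 = 19/20 > 0, so some outcome avoids every A_i.

23·p = 1/20 ≈ 0.05000; existence CERTIFIED by the union bound.


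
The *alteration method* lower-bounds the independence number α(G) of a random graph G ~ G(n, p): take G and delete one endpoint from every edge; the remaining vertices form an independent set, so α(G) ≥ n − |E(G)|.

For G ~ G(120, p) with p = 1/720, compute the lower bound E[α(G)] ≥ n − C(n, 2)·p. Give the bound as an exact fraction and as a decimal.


E[|E(G)|] = C(120, 2)·p = 7140 · (1/720) = 119/12.
E[α(G)] ≥ n − E[|E(G)|] = 120 − 119/12 = 1321/12.
Numerically: ≈ 110.083.
(This is only a lower bound; the true E[α(G)] may be larger.)

E[α(G)] ≥ 1321/12 ≈ 110.083.


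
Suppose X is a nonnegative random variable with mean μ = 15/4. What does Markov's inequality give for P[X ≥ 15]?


μ = E[X] = 15/4, a = 15.
Markov: P[X ≥ 15] ≤ μ/a = (15/4)/15 = 1/4.
Numerically: ≈ 0.2500.
(Since a = 15 > μ = 3.7500, the bound 1/4 is < 1 and informative.)

P[X ≥ 15] ≤ 1/4 ≈ 0.2500.


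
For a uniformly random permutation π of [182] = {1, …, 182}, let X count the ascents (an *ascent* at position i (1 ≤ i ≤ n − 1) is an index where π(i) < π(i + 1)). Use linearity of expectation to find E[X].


Write X = Σ X_I over i = 1, …, 181, with X_I the indicator of one ascent.
There are 181 indicators.
For each fixed i, the pair (π(i), π(i+1)) is a uniformly random ordered pair of distinct values from {1, …, 182}; by symmetry P[π(i) < π(i+1)] = 1/2.
By linearity: E[X] = 181 · (1/2) = (182 − 1) · (1/2) = 181/2 ≈ 90.500.

E[X] = 181/2 = 90.500.


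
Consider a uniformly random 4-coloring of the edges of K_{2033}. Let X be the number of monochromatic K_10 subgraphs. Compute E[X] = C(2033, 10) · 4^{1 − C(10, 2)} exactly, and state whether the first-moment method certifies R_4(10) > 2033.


E[X] = C(2033, 10) · 4^{1 − 45} = 325074373196988390113235240 · 4^{−44} = 325074373196988390113235240/309485009821345068724781056.
As a reduced fraction: E[X] = 40634296649623548764154405/38685626227668133590597632 ≈ 1.0504.
Is E[X] < 1? NO.
Since E[X] ≥ 1, the first-moment bound is inconclusive at n = 2033; it does NOT by itself certify R_4(10) > 2033.

E[X] = 40634296649623548764154405/38685626227668133590597632 ≈ 1.0504; E[X] ≥ 1; first-moment method inconclusive here.


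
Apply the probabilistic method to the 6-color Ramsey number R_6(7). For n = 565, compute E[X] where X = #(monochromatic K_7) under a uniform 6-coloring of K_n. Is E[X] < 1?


E[X] = C(565, 7) · 6^{1 − 21} = 3513212521235560 · 6^{−20} = 3513212521235560/3656158440062976.
As a reduced fraction: E[X] = 439151565154445/457019805007872 ≈ 0.960903.
Is E[X] < 1? YES.
Since E[X] < 1, there exists a 6-coloring of K_{565} with no monochromatic K_7; hence R_6(7) > 565.

E[X] = 439151565154445/457019805007872 ≈ 0.960903; E[X] < 1, so R_6(7) > 565.


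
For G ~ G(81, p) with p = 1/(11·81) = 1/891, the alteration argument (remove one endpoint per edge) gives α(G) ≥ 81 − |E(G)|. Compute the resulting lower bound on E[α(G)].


E[|E(G)|] = C(81, 2)·p = 3240 · (1/891) = 40/11.
E[α(G)] ≥ n − E[|E(G)|] = 81 − 40/11 = 851/11.
Numerically: ≈ 77.363636.
(This is only a lower bound; the true E[α(G)] may be larger.)

E[α(G)] ≥ 851/11 ≈ 77.363636.


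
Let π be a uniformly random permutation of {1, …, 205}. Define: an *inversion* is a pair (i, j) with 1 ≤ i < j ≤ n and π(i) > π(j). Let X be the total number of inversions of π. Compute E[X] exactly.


Write X = Σ X_I over the C(205, 2) = 20910 pairs i < j, with X_I the indicator of one inversion.
There are 20910 indicators.
For each fixed pair i < j, the values π(i) and π(j) are two distinct elements of {1, …, 205} in uniformly random order; by symmetry P[π(i) > π(j)] = 1/2.
By linearity: E[X] = 20910 · (1/2) = C(205, 2) · (1/2) = 20910/2 = 10455 ≈ 10455.000.

E[X] = 10455 = 10455.000.


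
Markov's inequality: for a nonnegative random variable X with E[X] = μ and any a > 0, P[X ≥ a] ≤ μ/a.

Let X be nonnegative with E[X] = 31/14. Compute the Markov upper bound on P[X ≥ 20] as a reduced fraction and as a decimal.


μ = E[X] = 31/14, a = 20.
Markov: P[X ≥ 20] ≤ μ/a = (31/14)/20 = 31/280.
Numerically: ≈ 0.1107.
(Since a = 20 > μ = 2.2143, the bound 31/280 is < 1 and informative.)

P[X ≥ 20] ≤ 31/280 ≈ 0.1107.


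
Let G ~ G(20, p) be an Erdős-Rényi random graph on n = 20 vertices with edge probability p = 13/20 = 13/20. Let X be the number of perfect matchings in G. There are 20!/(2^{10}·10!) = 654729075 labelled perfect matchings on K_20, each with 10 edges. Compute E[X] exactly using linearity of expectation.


K_20 has 20!/(2^{10}·10!) = 654729075 labelled perfect matchings.
For each such perfect matching H, let X_H = 1 if all 10 edges of H are present in G. Then P[X_H = 1] = p^{10} = (13/20)^{10} = 137858491849/10240000000000.
By linearity of expectation: E[X] = Σ_H E[X_H] = 654729075 · p^{10} = 654729075 · 137858491849/10240000000000 = 3610398513967632387/409600000000.
Numerically: E[X] ≈ 8.81e+06.

E[X] = 654729075 · (13/20)^{10} = 3610398513967632387/409600000000 ≈ 8.81e+06.


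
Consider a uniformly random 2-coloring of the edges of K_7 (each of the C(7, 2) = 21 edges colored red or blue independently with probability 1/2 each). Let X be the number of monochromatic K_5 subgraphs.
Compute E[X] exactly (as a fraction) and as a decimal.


Let X = Σ_S X_S over the C(7, 5) = 21 subsets S of size 5, where X_S = 1 if the K_5 on S is monochromatic.
For a fixed S, the K_5 on S has C(5, 2) = 10 edges. P[all 10 edges red] = (1/2)^10, and likewise for blue, so P[monochromatic] = 2·(1/2)^10 = 2^{1 − 10} = 1/512.
By linearity of expectation: E[X] = C(7, 5) · 2^{1 − 10} = 21 · 1/512 = 21/512.
Numerically: E[X] ≈ 0.0410.

E[X] = C(7,5)·2^(1−C(5,2)) = 21/512 ≈ 0.0410.


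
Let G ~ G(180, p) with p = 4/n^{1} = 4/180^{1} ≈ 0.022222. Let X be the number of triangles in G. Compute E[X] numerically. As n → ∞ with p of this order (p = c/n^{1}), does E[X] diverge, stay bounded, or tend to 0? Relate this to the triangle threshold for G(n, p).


Number of potential triangles: C(180, 3) = 955860.
Each occurs with probability p³ ≈ (0.022222)³ ≈ 1.0973937e-05.
By linearity: E[X] = C(180, 3)·p³ ≈ 955860 · 1.0973937e-05 ≈ 10.48955.
Here α = 1, so p = 4/n is exactly at the triangle threshold p ~ 1/n. Asymptotically E[X] → c³/6 = 4³/6 = 32/3 ≈ 10.66667, a bounded constant. In this regime the triangle count is asymptotically Poisson(c³/6).

E[X] ≈ 10.48955; in regime p = Θ(1/n^{1}) E[X] stays bounded (at the triangle threshold p ~ 1/n).


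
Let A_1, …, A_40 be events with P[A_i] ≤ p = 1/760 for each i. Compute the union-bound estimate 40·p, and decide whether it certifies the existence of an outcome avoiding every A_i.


Union bound: P[∪_{i=1}^{40} A_i] ≤ Σ_i P[A_i] ≤ 40·p = 40·(1/760) = 1/19.
Numerically: 1/19 ≈ 0.05263.
Is 1/19 < 1? YES.
Since P[∪ A_i] ≤ 1/19 < 1, the complement has P[∩ A_i^c] ≥ 1 − 1/19 = 18/19 > 0, so some outcome avoids every A_i.

40·p = 1/19 ≈ 0.05263; existence CERTIFIED by the union bound.


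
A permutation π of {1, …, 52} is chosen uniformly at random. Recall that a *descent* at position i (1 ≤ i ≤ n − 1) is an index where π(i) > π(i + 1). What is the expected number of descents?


Write X = Σ X_I over i = 1, …, 51, with X_I the indicator of one descent.
There are 51 indicators.
For each fixed i, the pair (π(i), π(i+1)) is a uniformly random ordered pair of distinct values from {1, …, 52}; by symmetry P[π(i) > π(i+1)] = 1/2.
By linearity: E[X] = 51 · (1/2) = (52 − 1) · (1/2) = 51/2 ≈ 25.500000.

E[X] = 51/2 = 25.500000.


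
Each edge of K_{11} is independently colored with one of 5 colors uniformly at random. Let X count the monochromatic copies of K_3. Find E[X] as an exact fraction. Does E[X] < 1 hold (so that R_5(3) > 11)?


E[X] = C(11, 3) · 5^{1 − 3} = 165 · 5^{−2} = 165/25.
As a reduced fraction: E[X] = 33/5 ≈ 6.6000000.
Is E[X] < 1? NO.
Since E[X] ≥ 1, the first-moment bound is inconclusive at n = 11; it does NOT by itself certify R_5(3) > 11.

E[X] = 33/5 ≈ 6.6000000; E[X] ≥ 1; first-moment method inconclusive here.


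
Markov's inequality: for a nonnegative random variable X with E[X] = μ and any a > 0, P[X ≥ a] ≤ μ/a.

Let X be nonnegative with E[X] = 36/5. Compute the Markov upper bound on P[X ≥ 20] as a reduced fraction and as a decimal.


μ = E[X] = 36/5, a = 20.
Markov: P[X ≥ 20] ≤ μ/a = (36/5)/20 = 9/25.
Numerically: ≈ 0.360.
(Since a = 20 > μ = 7.200, the bound 9/25 is < 1 and informative.)

P[X ≥ 20] ≤ 9/25 ≈ 0.360.


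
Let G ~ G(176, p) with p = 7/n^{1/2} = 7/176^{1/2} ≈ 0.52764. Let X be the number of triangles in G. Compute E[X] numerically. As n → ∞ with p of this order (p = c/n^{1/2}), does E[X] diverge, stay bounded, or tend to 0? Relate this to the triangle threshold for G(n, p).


Number of potential triangles: C(176, 3) = 893200.
Each occurs with probability p³ ≈ (0.52764)³ ≈ 1.4690112e-01.
By linearity: E[X] = C(176, 3)·p³ ≈ 893200 · 1.4690112e-01 ≈ 131212.08382.
Since α = 1/2 < 1, p = c/n^{1/2} ≫ 1/n is above the triangle threshold p ~ 1/n. Asymptotically E[X] ~ (c³/6)·n^{3(1−α)} = (7³/6)·n^{1.5} → ∞; triangles are abundant w.h.p.

E[X] ≈ 131212.08382; in regime p = Θ(1/n^{1/2}) E[X] diverges (above the triangle threshold p ~ 1/n).


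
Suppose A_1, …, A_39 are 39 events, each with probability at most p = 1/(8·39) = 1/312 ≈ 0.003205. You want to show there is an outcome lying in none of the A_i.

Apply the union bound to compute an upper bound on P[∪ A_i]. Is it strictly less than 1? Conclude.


Union bound: P[∪_{i=1}^{39} A_i] ≤ Σ_i P[A_i] ≤ 39·p = 39·(1/312) = 1/8.
Numerically: 1/8 ≈ 0.125000.
Is 1/8 < 1? YES.
Since P[∪ A_i] ≤ 1/8 < 1, the complement has P[∩ A_i^c] ≥ 1 − 1/8 = 7/8 > 0, so some outcome avoids every A_i.

39·p = 1/8 ≈ 0.125000; existence CERTIFIED by the union bound.


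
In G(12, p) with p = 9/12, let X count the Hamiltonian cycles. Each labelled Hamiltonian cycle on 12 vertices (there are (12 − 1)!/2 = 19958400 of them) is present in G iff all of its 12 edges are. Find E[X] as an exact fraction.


K_12 has (12 − 1)!/2 = 19958400 labelled Hamiltonian cycles.
For each such Hamiltonian cycle H, let X_H = 1 if all 12 edges of H are present in G. Then P[X_H = 1] = p^{12} = (3/4)^{12} = 531441/16777216.
By linearity of expectation: E[X] = Σ_H E[X_H] = 19958400 · p^{12} = 19958400 · 531441/16777216 = 82864937925/131072.
Numerically: E[X] ≈ 632209.

E[X] = 19958400 · (3/4)^{12} = 82864937925/131072 ≈ 632209.


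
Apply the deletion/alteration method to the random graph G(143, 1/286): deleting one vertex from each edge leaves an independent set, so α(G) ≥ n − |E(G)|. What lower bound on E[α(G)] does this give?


E[|E(G)|] = C(143, 2)·p = 10153 · (1/286) = 71/2.
E[α(G)] ≥ n − E[|E(G)|] = 143 − 71/2 = 215/2.
Numerically: ≈ 107.50000.
(This is only a lower bound; the true E[α(G)] may be larger.)

E[α(G)] ≥ 215/2 ≈ 107.50000.


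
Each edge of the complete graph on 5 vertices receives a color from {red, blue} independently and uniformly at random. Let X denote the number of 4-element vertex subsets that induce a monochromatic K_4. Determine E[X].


Let X = Σ_S X_S over the C(5, 4) = 5 subsets S of size 4, where X_S = 1 if the K_4 on S is monochromatic.
For a fixed S, the K_4 on S has C(4, 2) = 6 edges. P[all 6 edges red] = (1/2)^6, and likewise for blue, so P[monochromatic] = 2·(1/2)^6 = 2^{1 − 6} = 1/32.
By linearity of expectation: E[X] = C(5, 4) · 2^{1 − 6} = 5 · 1/32 = 5/32.
Numerically: E[X] ≈ 0.1562.

E[X] = C(5,4)·2^(1−C(4,2)) = 5/32 ≈ 0.1562.


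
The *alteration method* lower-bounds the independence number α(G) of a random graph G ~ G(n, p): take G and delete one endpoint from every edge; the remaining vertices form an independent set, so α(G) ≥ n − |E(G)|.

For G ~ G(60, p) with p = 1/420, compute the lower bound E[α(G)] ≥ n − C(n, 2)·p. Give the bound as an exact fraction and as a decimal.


E[|E(G)|] = C(60, 2)·p = 1770 · (1/420) = 59/14.
E[α(G)] ≥ n − E[|E(G)|] = 60 − 59/14 = 781/14.
Numerically: ≈ 55.7857.
(This is only a lower bound; the true E[α(G)] may be larger.)

E[α(G)] ≥ 781/14 ≈ 55.7857.


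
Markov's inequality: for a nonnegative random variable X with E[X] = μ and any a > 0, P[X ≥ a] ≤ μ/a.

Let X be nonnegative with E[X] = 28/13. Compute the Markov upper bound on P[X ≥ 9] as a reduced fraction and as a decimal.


μ = E[X] = 28/13, a = 9.
Markov: P[X ≥ 9] ≤ μ/a = (28/13)/9 = 28/117.
Numerically: ≈ 0.239316.
(Since a = 9 > μ = 2.153846, the bound 28/117 is < 1 and informative.)

P[X ≥ 9] ≤ 28/117 ≈ 0.239316.


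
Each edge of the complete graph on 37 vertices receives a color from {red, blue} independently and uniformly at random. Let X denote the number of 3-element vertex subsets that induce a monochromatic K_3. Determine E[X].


Let X = Σ_S X_S over the C(37, 3) = 7770 subsets S of size 3, where X_S = 1 if the K_3 on S is monochromatic.
For a fixed S, the K_3 on S has C(3, 2) = 3 edges. P[all 3 edges red] = (1/2)^3, and likewise for blue, so P[monochromatic] = 2·(1/2)^3 = 2^{1 − 3} = 1/4.
Summing: E[X] = C(37, 3) · 2^{1 − 3} = 7770 · 1/4 = 3885/2.
Numerically: E[X] ≈ 1942.500000.

E[X] = C(37,3)·2^(1−C(3,2)) = 3885/2 ≈ 1942.500000.


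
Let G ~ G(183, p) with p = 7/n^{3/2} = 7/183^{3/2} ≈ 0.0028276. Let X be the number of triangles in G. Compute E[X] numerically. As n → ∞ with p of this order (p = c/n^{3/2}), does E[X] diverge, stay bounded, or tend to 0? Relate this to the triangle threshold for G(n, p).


Number of potential triangles: C(183, 3) = 1004731.
Each occurs with probability p³ ≈ (0.0028276)³ ≈ 2.2608108e-08.
By linearity: E[X] = C(183, 3)·p³ ≈ 1004731 · 2.2608108e-08 ≈ 0.02272.
Since α = 3/2 > 1, p = c/n^{3/2} = o(1/n) is below the triangle threshold p ~ 1/n. Asymptotically E[X] ~ (c³/6)·n^{3(1−α)} = (7³/6)·n^{-1.5} → 0, so by Markov's inequality G has no triangles w.h.p.

E[X] ≈ 0.02272; in regime p = Θ(1/n^{3/2}) E[X] tends to 0 (below the triangle threshold p ~ 1/n).


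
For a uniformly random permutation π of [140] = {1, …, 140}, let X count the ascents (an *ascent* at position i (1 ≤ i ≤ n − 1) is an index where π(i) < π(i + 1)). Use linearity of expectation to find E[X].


Write X = Σ X_I over i = 1, …, 139, with X_I the indicator of one ascent.
There are 139 indicators.
For each fixed i, the pair (π(i), π(i+1)) is a uniformly random ordered pair of distinct values from {1, …, 140}; by symmetry P[π(i) < π(i+1)] = 1/2.
By linearity: E[X] = 139 · (1/2) = (140 − 1) · (1/2) = 139/2 ≈ 69.500000.

E[X] = 139/2 = 69.500000.


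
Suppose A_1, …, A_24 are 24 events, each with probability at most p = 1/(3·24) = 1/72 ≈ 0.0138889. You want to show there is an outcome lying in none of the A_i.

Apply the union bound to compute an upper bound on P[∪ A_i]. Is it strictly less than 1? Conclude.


Union bound: P[∪_{i=1}^{24} A_i] ≤ Σ_i P[A_i] ≤ 24·p = 24·(1/72) = 1/3.
Numerically: 1/3 ≈ 0.3333333.
Is 1/3 < 1? YES.
Since P[∪ A_i] ≤ 1/3 < 1, the complement has P[∩ A_i^c] ≥ 1 − 1/3 = 2/3 > 0, so some outcome avoids every A_i.

24·p = 1/3 ≈ 0.3333333; existence CERTIFIED by the union bound.


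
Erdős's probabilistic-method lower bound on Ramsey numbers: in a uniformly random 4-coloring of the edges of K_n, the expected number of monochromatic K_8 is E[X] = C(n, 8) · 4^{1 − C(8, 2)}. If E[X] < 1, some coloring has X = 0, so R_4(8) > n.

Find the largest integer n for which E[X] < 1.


We need C(n, 8) · 4^{1 − 28} < 1, i.e. C(n, 8) < 4^{28 − 1} = 18014398509481984.
Check values of n near the boundary:
  n = 406: C(406, 8) = 17082453897995850; 17082453897995850 < 18014398509481984? YES
  n = 407: C(407, 8) = 17424959239309050; 17424959239309050 < 18014398509481984? YES
  n = 408: C(408, 8) = 17773458424095231; 17773458424095231 < 18014398509481984? YES
  n = 409: C(409, 8) = 18128041135797879; 18128041135797879 < 18014398509481984? NO
The largest n with C(n, 8) < 18014398509481984 is n = 408 (where E[X] = 17773458424095231/18014398509481984 ≈ 0.98663). Hence R_4(8) > 408, i.e. R_4(8) ≥ 409.

Largest n = 408; hence R_4(8) > 408.


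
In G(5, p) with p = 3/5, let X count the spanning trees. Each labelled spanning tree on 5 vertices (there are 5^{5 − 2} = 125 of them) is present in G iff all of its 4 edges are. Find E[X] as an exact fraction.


K_5 has 5^{5 − 2} = 125 labelled spanning trees.
For each such spanning tree H, let X_H = 1 if all 4 edges of H are present in G. Then P[X_H = 1] = p^{4} = (3/5)^{4} = 81/625.
Summing the indicators: E[X] = Σ_H E[X_H] = 125 · p^{4} = 125 · 81/625 = 81/5.
Numerically: E[X] ≈ 16.2.

E[X] = 125 · (3/5)^{4} = 81/5 ≈ 16.2.


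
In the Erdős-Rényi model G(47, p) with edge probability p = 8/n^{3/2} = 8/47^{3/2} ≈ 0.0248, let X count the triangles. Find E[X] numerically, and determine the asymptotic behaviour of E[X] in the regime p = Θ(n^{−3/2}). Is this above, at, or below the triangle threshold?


Number of potential triangles: C(47, 3) = 16215.
Each occurs with probability p³ ≈ (0.0248)³ ≈ 1.53049e-05.
By linearity: E[X] = C(47, 3)·p³ ≈ 16215 · 1.53049e-05 ≈ 0.248.
Since α = 3/2 > 1, p = c/n^{3/2} = o(1/n) is below the triangle threshold p ~ 1/n. Asymptotically E[X] ~ (c³/6)·n^{3(1−α)} = (8³/6)·n^{-1.5} → 0, so by Markov's inequality G has no triangles w.h.p.

E[X] ≈ 0.248; in regime p = Θ(1/n^{3/2}) E[X] tends to 0 (below the triangle threshold p ~ 1/n).


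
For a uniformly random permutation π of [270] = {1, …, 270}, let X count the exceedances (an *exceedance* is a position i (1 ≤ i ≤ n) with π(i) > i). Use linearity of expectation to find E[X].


Write X = Σ_{i=1}^{270} X_i, where X_i = 1_{π(i) > i}.
For each fixed i, π(i) is uniform over {1, …, 270} (marginal of a uniform permutation), so P[π(i) > i] = (n − i)/n. Summing: Σ_{i=1}^{270} (n − i)/n = (0 + 1 + … + 269)/270 = 270(270 − 1)/(2·270) = (270 − 1)/2.
Hence E[X] = Σ_{i=1}^{270} (270 − i)/270 = 269/2 ≈ 134.500000.

E[X] = 269/2 = 134.500000.


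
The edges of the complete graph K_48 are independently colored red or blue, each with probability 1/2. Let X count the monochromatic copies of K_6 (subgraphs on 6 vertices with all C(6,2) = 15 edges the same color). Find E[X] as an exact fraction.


Let X = Σ_S X_S over the C(48, 6) = 12271512 subsets S of size 6, where X_S = 1 if the K_6 on S is monochromatic.
For a fixed S, the K_6 on S has C(6, 2) = 15 edges. P[all 15 edges red] = (1/2)^15, and likewise for blue, so P[monochromatic] = 2·(1/2)^15 = 2^{1 − 15} = 1/16384.
Summing: E[X] = C(48, 6) · 2^{1 − 15} = 12271512 · 1/16384 = 1533939/2048.
Numerically: E[X] ≈ 748.993652.

E[X] = C(48,6)·2^(1−C(6,2)) = 1533939/2048 ≈ 748.993652.


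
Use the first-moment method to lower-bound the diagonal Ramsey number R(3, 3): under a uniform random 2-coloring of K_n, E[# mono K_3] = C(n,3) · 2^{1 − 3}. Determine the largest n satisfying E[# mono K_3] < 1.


We need C(n, 3) · 2^{1 − 3} < 1, i.e. C(n, 3) < 2^{3 − 1} = 4.
Check values of n near the boundary:
  n = 3: C(3, 3) = 1; 1 < 4? YES
  n = 4: C(4, 3) = 4; 4 < 4? NO
The largest n with C(n, 3) < 4 is n = 3 (where E[X] = 1/4 ≈ 0.250). Hence R(3, 3) > 3, i.e. R(3, 3) ≥ 4.

Largest n = 3; hence R(3, 3) > 3.


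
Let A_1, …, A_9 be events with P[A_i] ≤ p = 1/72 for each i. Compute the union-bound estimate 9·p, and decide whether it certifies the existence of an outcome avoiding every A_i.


Union bound: P[∪_{i=1}^{9} A_i] ≤ Σ_i P[A_i] ≤ 9·p = 9·(1/72) = 1/8.
Numerically: 1/8 ≈ 0.1250000.
Is 1/8 < 1? YES.
Since P[∪ A_i] ≤ 1/8 < 1, the complement has P[∩ A_i^c] ≥ 1 − 1/8 = 7/8 > 0, so some outcome avoids every A_i.

9·p = 1/8 ≈ 0.1250000; existence CERTIFIED by the union bound.


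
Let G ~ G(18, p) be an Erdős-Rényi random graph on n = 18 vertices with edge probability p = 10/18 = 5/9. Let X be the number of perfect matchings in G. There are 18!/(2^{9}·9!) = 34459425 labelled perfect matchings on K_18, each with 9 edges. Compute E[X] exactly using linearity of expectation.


K_18 has 18!/(2^{9}·9!) = 34459425 labelled perfect matchings.
For each such perfect matching H, let X_H = 1 if all 9 edges of H are present in G. Then P[X_H = 1] = p^{9} = (5/9)^{9} = 1953125/387420489.
By linearity: E[X] = Σ_H E[X_H] = 34459425 · p^{9} = 34459425 · 1953125/387420489 = 830908203125/4782969.
Numerically: E[X] ≈ 1.7372e+05.

E[X] = 34459425 · (5/9)^{9} = 830908203125/4782969 ≈ 1.7372e+05.


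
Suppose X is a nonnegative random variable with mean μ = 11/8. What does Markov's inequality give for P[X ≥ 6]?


μ = E[X] = 11/8, a = 6.
Markov: P[X ≥ 6] ≤ μ/a = (11/8)/6 = 11/48.
Numerically: ≈ 0.229167.
(Since a = 6 > μ = 1.375000, the bound 11/48 is < 1 and informative.)

P[X ≥ 6] ≤ 11/48 ≈ 0.229167.


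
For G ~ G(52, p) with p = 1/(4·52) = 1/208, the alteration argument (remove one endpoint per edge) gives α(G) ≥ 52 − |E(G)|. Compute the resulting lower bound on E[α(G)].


E[|E(G)|] = C(52, 2)·p = 1326 · (1/208) = 51/8.
E[α(G)] ≥ n − E[|E(G)|] = 52 − 51/8 = 365/8.
Numerically: ≈ 45.6250.
(This is only a lower bound; the true E[α(G)] may be larger.)

E[α(G)] ≥ 365/8 ≈ 45.6250.


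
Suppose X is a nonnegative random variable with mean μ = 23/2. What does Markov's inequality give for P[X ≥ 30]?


μ = E[X] = 23/2, a = 30.
Markov: P[X ≥ 30] ≤ μ/a = (23/2)/30 = 23/60.
Numerically: ≈ 0.38333.
(Since a = 30 > μ = 11.50000, the bound 23/60 is < 1 and informative.)

P[X ≥ 30] ≤ 23/60 ≈ 0.38333.


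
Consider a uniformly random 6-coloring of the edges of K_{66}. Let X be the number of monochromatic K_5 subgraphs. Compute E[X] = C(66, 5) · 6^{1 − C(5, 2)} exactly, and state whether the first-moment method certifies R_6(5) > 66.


E[X] = C(66, 5) · 6^{1 − 10} = 8936928 · 6^{−9} = 8936928/10077696.
As a reduced fraction: E[X] = 31031/34992 ≈ 0.8868.
Is E[X] < 1? YES.
Since E[X] < 1, there exists a 6-coloring of K_{66} with no monochromatic K_5; hence R_6(5) > 66.

E[X] = 31031/34992 ≈ 0.8868; E[X] < 1, so R_6(5) > 66.


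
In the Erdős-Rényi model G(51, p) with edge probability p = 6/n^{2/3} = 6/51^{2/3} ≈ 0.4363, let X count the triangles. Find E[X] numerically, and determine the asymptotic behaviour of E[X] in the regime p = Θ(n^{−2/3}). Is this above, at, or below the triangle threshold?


Number of potential triangles: C(51, 3) = 20825.
Each occurs with probability p³ ≈ (0.4363)³ ≈ 8.304498e-02.
By linearity: E[X] = C(51, 3)·p³ ≈ 20825 · 8.304498e-02 ≈ 1729.4118.
Since α = 2/3 < 1, p = c/n^{2/3} ≫ 1/n is above the triangle threshold p ~ 1/n. Asymptotically E[X] ~ (c³/6)·n^{3(1−α)} = (6³/6)·n^{1} → ∞; triangles are abundant w.h.p.

E[X] ≈ 1729.4118; in regime p = Θ(1/n^{2/3}) E[X] diverges (above the triangle threshold p ~ 1/n).


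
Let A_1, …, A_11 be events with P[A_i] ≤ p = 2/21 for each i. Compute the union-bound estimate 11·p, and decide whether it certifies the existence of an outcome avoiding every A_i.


Union bound: P[∪_{i=1}^{11} A_i] ≤ Σ_i P[A_i] ≤ 11·p = 11·(2/21) = 22/21.
Numerically: 22/21 ≈ 1.0476190.
Is 22/21 < 1? NO.
Since the bound 22/21 is ≥ 1, the union bound is uninformative here; it does NOT by itself certify existence.

11·p = 22/21 ≈ 1.0476190; existence NOT certified by the union bound.


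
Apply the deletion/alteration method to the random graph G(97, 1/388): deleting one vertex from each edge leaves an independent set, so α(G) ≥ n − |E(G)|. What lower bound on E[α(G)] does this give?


E[|E(G)|] = C(97, 2)·p = 4656 · (1/388) = 12.
E[α(G)] ≥ n − E[|E(G)|] = 97 − 12 = 85.
Numerically: ≈ 85.000.
(This is only a lower bound; the true E[α(G)] may be larger.)

E[α(G)] ≥ 85 ≈ 85.000.


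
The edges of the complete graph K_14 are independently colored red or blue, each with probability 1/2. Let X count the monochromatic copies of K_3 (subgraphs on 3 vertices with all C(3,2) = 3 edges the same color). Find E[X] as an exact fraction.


Let X = Σ_S X_S over the C(14, 3) = 364 subsets S of size 3, where X_S = 1 if the K_3 on S is monochromatic.
For a fixed S, the K_3 on S has C(3, 2) = 3 edges. P[all 3 edges red] = (1/2)^3, and likewise for blue, so P[monochromatic] = 2·(1/2)^3 = 2^{1 − 3} = 1/4.
By linearity of expectation: E[X] = C(14, 3) · 2^{1 − 3} = 364 · 1/4 = 91.
Numerically: E[X] ≈ 91.00000.

E[X] = C(14,3)·2^(1−C(3,2)) = 91 ≈ 91.00000.


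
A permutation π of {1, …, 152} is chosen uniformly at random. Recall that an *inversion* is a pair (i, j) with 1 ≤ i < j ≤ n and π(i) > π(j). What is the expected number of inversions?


Write X = Σ X_I over the C(152, 2) = 11476 pairs i < j, with X_I the indicator of one inversion.
There are 11476 indicators.
For each fixed pair i < j, the values π(i) and π(j) are two distinct elements of {1, …, 152} in uniformly random order; by symmetry P[π(i) > π(j)] = 1/2.
By linearity: E[X] = 11476 · (1/2) = C(152, 2) · (1/2) = 11476/2 = 5738 ≈ 5738.00000.

E[X] = 5738 = 5738.00000.


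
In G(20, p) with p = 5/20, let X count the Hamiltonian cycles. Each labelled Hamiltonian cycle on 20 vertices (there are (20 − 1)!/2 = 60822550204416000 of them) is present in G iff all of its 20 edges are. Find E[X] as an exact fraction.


K_20 has (20 − 1)!/2 = 60822550204416000 labelled Hamiltonian cycles.
For each such Hamiltonian cycle H, let X_H = 1 if all 20 edges of H are present in G. Then P[X_H = 1] = p^{20} = (1/4)^{20} = 1/1099511627776.
By linearity: E[X] = Σ_H E[X_H] = 60822550204416000 · p^{20} = 60822550204416000 · 1/1099511627776 = 1856156927625/33554432.
Numerically: E[X] ≈ 55317.8.

E[X] = 60822550204416000 · (1/4)^{20} = 1856156927625/33554432 ≈ 55317.8.


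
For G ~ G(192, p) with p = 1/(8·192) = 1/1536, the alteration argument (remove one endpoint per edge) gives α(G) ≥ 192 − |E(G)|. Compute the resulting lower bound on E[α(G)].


E[|E(G)|] = C(192, 2)·p = 18336 · (1/1536) = 191/16.
E[α(G)] ≥ n − E[|E(G)|] = 192 − 191/16 = 2881/16.
Numerically: ≈ 180.062500.
(This is only a lower bound; the true E[α(G)] may be larger.)

E[α(G)] ≥ 2881/16 ≈ 180.062500.


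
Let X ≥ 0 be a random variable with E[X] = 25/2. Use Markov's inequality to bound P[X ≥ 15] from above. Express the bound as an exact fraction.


μ = E[X] = 25/2, a = 15.
Markov: P[X ≥ 15] ≤ μ/a = (25/2)/15 = 5/6.
Numerically: ≈ 0.83333.
(Since a = 15 > μ = 12.50000, the bound 5/6 is < 1 and informative.)

P[X ≥ 15] ≤ 5/6 ≈ 0.83333.


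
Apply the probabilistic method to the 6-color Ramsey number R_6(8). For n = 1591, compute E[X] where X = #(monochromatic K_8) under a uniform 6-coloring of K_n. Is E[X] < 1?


E[X] = C(1591, 8) · 6^{1 − 28} = 1000427749141189953870 · 6^{−27} = 1000427749141189953870/1023490369077469249536.
As a reduced fraction: E[X] = 55579319396732775215/56860576059859402752 ≈ 0.9775.
Is E[X] < 1? YES.
Since E[X] < 1, there exists a 6-coloring of K_{1591} with no monochromatic K_8; hence R_6(8) > 1591.

E[X] = 55579319396732775215/56860576059859402752 ≈ 0.9775; E[X] < 1, so R_6(8) > 1591.


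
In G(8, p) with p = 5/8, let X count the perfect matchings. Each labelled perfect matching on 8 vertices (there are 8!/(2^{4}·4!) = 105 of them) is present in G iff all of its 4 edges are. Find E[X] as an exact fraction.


K_8 has 8!/(2^{4}·4!) = 105 labelled perfect matchings.
For each such perfect matching H, let X_H = 1 if all 4 edges of H are present in G. Then P[X_H = 1] = p^{4} = (5/8)^{4} = 625/4096.
Summing the indicators: E[X] = Σ_H E[X_H] = 105 · p^{4} = 105 · 625/4096 = 65625/4096.
Numerically: E[X] ≈ 16.0217.

E[X] = 105 · (5/8)^{4} = 65625/4096 ≈ 16.0217.


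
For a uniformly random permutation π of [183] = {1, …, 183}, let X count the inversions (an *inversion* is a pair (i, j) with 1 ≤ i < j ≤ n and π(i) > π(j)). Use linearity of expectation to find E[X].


Write X = Σ X_I over the C(183, 2) = 16653 pairs i < j, with X_I the indicator of one inversion.
There are 16653 indicators.
For each fixed pair i < j, the values π(i) and π(j) are two distinct elements of {1, …, 183} in uniformly random order; by symmetry P[π(i) > π(j)] = 1/2.
By linearity: E[X] = 16653 · (1/2) = C(183, 2) · (1/2) = 16653/2 = 16653/2 ≈ 8326.50000.

E[X] = 16653/2 = 8326.50000.


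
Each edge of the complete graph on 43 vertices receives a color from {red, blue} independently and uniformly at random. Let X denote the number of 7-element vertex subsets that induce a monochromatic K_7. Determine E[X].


Let X = Σ_S X_S over the C(43, 7) = 32224114 subsets S of size 7, where X_S = 1 if the K_7 on S is monochromatic.
For a fixed S, the K_7 on S has C(7, 2) = 21 edges. P[all 21 edges red] = (1/2)^21, and likewise for blue, so P[monochromatic] = 2·(1/2)^21 = 2^{1 − 21} = 1/1048576.
By linearity of expectation: E[X] = C(43, 7) · 2^{1 − 21} = 32224114 · 1/1048576 = 16112057/524288.
Numerically: E[X] ≈ 30.7313.

E[X] = C(43,7)·2^(1−C(7,2)) = 16112057/524288 ≈ 30.7313.


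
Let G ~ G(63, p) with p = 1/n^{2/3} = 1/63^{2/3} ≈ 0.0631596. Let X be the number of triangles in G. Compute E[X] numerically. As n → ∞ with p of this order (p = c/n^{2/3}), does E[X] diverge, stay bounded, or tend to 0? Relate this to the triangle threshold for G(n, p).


Number of potential triangles: C(63, 3) = 39711.
Each occurs with probability p³ ≈ (0.0631596)³ ≈ 2.51952633e-04.
By linearity: E[X] = C(63, 3)·p³ ≈ 39711 · 2.51952633e-04 ≈ 10.005291.
Since α = 2/3 < 1, p = c/n^{2/3} ≫ 1/n is above the triangle threshold p ~ 1/n. Asymptotically E[X] ~ (c³/6)·n^{3(1−α)} = (1³/6)·n^{1} → ∞; triangles are abundant w.h.p.

E[X] ≈ 10.005291; in regime p = Θ(1/n^{2/3}) E[X] diverges (above the triangle threshold p ~ 1/n).
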